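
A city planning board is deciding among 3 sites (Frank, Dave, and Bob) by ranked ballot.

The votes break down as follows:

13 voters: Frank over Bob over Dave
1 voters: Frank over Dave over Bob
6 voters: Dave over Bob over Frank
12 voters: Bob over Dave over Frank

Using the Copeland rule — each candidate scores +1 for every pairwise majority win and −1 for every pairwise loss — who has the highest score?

Pairwise results:
  Frank vs Dave: Dave wins 18–14.
  Frank vs Bob: Bob wins 18–14.
  Dave vs Bob: Bob wins 25–7.
Copeland scores (wins − losses):
  Frank: 0 − 2 = -2
  Dave: 1 − 1 = 0
  Bob: 2 − 0 = 2
Bob has the best Copeland score.

Bob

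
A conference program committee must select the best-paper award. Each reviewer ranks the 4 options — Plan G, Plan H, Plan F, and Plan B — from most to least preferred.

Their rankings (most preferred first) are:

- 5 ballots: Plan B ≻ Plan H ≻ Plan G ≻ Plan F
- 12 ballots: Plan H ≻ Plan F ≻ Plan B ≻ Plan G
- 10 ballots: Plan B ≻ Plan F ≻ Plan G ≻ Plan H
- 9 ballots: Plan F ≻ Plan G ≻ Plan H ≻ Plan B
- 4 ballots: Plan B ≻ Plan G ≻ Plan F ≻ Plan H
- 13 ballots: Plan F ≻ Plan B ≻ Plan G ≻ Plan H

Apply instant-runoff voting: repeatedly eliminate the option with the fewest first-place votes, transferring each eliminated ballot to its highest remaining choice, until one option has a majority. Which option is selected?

Round 1: Plan F 22, Plan B 19, Plan H 12, Plan G 0. Plan G has the fewest and is eliminated.
Round 2: Plan F 22, Plan B 19, Plan H 12. Plan H has the fewest and is eliminated.
Round 3: Plan F 34, Plan B 19. Plan F has a majority.

Plan F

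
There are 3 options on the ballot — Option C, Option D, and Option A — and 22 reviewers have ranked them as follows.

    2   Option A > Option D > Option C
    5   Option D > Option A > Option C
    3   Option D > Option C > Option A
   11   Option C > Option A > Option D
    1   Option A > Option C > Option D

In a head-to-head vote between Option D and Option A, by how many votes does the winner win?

6

Ballots ranking Option D above Option A: 5+3 = 8.
Ballots ranking Option A above Option D: 2+11+1 = 14.
Option A wins 14–8, a margin of 6.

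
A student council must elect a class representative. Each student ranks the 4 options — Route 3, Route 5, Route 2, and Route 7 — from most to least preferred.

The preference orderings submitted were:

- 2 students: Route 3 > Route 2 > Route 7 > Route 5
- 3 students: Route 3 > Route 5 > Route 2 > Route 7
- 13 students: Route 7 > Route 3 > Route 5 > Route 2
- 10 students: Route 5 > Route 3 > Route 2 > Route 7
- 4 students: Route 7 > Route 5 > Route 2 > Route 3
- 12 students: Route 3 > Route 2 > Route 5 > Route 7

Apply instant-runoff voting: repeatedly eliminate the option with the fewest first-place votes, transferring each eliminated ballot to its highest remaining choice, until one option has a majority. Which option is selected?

Round 1: Route 3 17, Route 7 17, Route 5 10, Route 2 0. Route 2 has the fewest and is eliminated.
Round 2: Route 3 17, Route 7 17, Route 5 10. Route 5 has the fewest and is eliminated.
Round 3: Route 3 27, Route 7 17. Route 3 has a majority.

Route 3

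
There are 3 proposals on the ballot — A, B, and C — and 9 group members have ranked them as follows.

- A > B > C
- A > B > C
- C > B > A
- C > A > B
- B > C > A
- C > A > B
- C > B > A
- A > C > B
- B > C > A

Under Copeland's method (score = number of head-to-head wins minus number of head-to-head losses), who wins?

Pairwise results:
  A vs B: A wins 5–4.
  A vs C: C wins 6–3.
  B vs C: C wins 5–4.
Copeland scores (wins − losses):
  A: 1 − 1 = 0
  B: 0 − 2 = -2
  C: 2 − 0 = 2
C has the best Copeland score.

C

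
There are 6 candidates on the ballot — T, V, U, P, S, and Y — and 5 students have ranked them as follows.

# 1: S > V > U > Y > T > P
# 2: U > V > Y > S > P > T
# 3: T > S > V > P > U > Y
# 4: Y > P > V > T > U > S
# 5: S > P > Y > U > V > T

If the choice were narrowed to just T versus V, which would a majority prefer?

V

Ballots ranking T above V: 1.
Ballots ranking V above T: 4.
V wins the head-to-head, 4–1.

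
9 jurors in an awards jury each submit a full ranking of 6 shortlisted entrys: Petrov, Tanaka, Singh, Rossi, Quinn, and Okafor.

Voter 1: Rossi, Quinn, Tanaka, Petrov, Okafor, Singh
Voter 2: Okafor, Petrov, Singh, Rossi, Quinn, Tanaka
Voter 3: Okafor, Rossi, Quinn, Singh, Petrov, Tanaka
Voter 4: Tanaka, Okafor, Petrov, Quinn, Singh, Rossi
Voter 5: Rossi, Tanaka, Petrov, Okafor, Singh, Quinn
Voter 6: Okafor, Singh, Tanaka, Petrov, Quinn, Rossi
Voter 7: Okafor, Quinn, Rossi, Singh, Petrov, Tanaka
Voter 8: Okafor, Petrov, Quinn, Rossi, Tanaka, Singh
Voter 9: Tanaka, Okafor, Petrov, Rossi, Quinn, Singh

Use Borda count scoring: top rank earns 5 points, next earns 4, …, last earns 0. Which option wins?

Borda scores:
  Petrov: 2 + 4 + 1 + 3 + 3 + 2 + 1 + 4 + 3 = 23
  Tanaka: 3 + 0 + 0 + 5 + 4 + 3 + 0 + 1 + 5 = 21
  Singh: 0 + 3 + 2 + 1 + 1 + 4 + 2 + 0 + 0 = 13
  Rossi: 5 + 2 + 4 + 0 + 5 + 0 + 3 + 2 + 2 = 23
  Quinn: 4 + 1 + 3 + 2 + 0 + 1 + 4 + 3 + 1 = 19
  Okafor: 1 + 5 + 5 + 4 + 2 + 5 + 5 + 5 + 4 = 36
Okafor has the highest total.

Okafor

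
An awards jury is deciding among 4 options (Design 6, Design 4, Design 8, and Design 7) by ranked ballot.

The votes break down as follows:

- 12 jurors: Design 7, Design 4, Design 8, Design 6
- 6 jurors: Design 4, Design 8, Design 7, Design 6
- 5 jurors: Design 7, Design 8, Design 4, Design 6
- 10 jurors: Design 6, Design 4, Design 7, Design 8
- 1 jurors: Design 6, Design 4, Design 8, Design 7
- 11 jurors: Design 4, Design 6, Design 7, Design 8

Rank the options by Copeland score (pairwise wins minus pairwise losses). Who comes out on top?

Pairwise results:
  Design 6 vs Design 4: Design 4 wins 34–11.
  Design 6 vs Design 8: Design 8 wins 23–22.
  Design 6 vs Design 7: Design 7 wins 23–22.
  Design 4 vs Design 8: Design 4 wins 40–5.
  Design 4 vs Design 7: Design 4 wins 28–17.
  Design 8 vs Design 7: Design 7 wins 38–7.
Copeland scores (wins − losses):
  Design 6: 0 − 3 = -3
  Design 4: 3 − 0 = 3
  Design 8: 1 − 2 = -1
  Design 7: 2 − 1 = 1
Design 4 has the best Copeland score.

Design 4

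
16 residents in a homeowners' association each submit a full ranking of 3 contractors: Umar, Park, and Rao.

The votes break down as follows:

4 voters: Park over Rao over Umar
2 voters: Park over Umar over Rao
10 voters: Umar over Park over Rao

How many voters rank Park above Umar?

Ballots ranking Park above Umar: 4+2 = 6.
Ballots ranking Umar above Park: 10.
So 6 of 16 voters prefer Park to Umar.

6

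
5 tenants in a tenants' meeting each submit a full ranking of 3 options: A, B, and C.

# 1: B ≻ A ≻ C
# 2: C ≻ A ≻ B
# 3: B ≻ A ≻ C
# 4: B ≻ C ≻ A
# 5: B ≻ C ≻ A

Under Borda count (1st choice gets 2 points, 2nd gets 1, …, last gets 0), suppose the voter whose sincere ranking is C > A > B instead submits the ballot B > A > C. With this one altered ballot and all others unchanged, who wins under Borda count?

Borda totals with the altered ballot: A 3, B 10, C 2.
The winner is unchanged: still B.

B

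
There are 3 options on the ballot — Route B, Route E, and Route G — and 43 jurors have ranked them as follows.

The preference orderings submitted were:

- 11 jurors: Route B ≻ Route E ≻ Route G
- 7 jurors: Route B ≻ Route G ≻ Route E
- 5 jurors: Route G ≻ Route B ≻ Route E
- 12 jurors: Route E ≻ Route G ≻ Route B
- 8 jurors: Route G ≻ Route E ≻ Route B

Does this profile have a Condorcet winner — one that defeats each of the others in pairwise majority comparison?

No

Head-to-head results (43 voters total):
Route B vs Route E: Route B wins 23–20.
Route B vs Route G: Route G wins 25–18.
Route E vs Route G: Route E wins 23–20.
No candidate beats all others: Route B beats Route E beats Route G beats Route B, a majority cycle.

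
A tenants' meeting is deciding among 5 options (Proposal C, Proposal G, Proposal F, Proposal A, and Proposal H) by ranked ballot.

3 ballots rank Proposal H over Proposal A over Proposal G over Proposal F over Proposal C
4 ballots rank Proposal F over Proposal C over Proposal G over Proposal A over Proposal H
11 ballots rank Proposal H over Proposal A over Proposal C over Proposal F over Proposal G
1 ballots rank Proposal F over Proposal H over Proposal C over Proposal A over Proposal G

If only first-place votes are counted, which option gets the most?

First-place vote totals:
  Proposal C: 0
  Proposal G: 0
  Proposal F: 5
  Proposal A: 0
  Proposal H: 14
Proposal H has the most first-place votes.

Proposal H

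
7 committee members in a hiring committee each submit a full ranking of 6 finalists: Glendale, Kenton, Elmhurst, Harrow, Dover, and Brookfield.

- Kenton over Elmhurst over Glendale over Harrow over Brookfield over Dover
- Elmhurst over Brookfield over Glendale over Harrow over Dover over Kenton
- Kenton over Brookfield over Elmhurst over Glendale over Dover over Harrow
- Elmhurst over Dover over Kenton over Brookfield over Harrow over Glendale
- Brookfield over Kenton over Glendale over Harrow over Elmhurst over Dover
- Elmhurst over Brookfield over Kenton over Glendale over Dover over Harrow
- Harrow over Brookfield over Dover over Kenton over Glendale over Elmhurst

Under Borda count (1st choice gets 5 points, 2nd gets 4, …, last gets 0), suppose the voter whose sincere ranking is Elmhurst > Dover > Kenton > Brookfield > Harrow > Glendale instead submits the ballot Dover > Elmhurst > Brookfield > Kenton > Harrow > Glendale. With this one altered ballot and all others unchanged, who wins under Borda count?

Borda totals with the altered ballot: Glendale 14, Kenton 21, Elmhurst 22, Harrow 12, Dover 11, Brookfield 25.
The winner is unchanged: still Brookfield.

Brookfield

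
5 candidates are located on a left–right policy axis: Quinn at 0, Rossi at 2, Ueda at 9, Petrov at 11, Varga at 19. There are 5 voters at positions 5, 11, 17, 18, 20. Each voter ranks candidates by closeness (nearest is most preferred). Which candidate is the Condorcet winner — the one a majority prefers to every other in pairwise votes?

With single-peaked preferences on a line, the Condorcet winner is the candidate closest to the median voter.
The median voter (position 17) is closest to Varga at 19.
Check: Varga vs Petrov — voters closer to Varga: 3 of 5.

Varga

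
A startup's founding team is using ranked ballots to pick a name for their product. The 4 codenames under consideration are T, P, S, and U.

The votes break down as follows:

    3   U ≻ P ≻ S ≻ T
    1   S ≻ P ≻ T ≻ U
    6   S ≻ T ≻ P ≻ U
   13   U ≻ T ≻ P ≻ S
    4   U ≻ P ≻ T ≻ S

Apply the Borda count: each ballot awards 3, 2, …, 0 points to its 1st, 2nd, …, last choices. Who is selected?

Borda scores:
  T: 3·0 + 1 + 6·2 + 13·2 + 4·1 = 43
  P: 3·2 + 2 + 6·1 + 13·1 + 4·2 = 35
  S: 3·1 + 3 + 6·3 + 13·0 + 4·0 = 24
  U: 3·3 + 0 + 6·0 + 13·3 + 4·3 = 60
U has the highest total.

U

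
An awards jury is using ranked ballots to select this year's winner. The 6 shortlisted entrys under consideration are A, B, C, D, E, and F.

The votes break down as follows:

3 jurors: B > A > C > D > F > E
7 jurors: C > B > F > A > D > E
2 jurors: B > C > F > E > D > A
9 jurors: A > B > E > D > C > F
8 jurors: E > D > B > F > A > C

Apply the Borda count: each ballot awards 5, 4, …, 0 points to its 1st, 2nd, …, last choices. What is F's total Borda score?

Borda scores:
  A: 3·4 + 7·2 + 2·0 + 9·5 + 8·1 = 79
  B: 3·5 + 7·4 + 2·5 + 9·4 + 8·3 = 113
  C: 3·3 + 7·5 + 2·4 + 9·1 + 8·0 = 61
  D: 3·2 + 7·1 + 2·1 + 9·2 + 8·4 = 65
  E: 3·0 + 7·0 + 2·2 + 9·3 + 8·5 = 71
  F: 3·1 + 7·3 + 2·3 + 9·0 + 8·2 = 46

46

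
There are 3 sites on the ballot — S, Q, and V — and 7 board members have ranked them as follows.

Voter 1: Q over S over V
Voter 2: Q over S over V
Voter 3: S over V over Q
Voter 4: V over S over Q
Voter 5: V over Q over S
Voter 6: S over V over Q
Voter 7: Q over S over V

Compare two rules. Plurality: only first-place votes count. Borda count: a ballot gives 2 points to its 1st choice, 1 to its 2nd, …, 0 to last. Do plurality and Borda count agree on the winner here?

Plurality first-place counts: S 2, Q 3, V 2 → Q.
Borda totals: S 8, Q 7, V 6 → S.
The two rules disagree: plurality picks Q, Borda picks S.

No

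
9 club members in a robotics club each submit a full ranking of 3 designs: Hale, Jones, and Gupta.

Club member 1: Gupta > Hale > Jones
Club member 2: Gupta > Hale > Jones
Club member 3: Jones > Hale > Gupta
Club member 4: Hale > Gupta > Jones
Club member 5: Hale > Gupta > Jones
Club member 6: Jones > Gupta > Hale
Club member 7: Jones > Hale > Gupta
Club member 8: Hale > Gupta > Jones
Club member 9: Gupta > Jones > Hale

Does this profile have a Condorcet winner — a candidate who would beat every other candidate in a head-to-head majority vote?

Head-to-head results (9 voters total):
Hale vs Jones: Hale wins 5–4.
Hale vs Gupta: Hale wins 5–4.
Jones vs Gupta: Gupta wins 6–3.
Hale beats each rival — Jones (5–4), Gupta (5–4) — so Hale is the Condorcet winner.

Yes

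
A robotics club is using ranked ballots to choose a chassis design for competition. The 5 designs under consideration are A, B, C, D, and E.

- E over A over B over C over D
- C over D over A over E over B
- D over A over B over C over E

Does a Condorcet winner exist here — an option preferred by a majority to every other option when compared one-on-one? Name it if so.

There is no Condorcet winner

Head-to-head results (3 voters total):
A vs B: A wins 3–0.
A vs C: A wins 2–1.
A vs D: D wins 2–1.
A vs E: A wins 2–1.
B vs C: B wins 2–1.
B vs D: D wins 2–1.
B vs E: E wins 2–1.
C vs D: C wins 2–1.
C vs E: C wins 2–1.
D vs E: D wins 2–1.
No candidate beats all others: A beats C beats D beats A, a majority cycle.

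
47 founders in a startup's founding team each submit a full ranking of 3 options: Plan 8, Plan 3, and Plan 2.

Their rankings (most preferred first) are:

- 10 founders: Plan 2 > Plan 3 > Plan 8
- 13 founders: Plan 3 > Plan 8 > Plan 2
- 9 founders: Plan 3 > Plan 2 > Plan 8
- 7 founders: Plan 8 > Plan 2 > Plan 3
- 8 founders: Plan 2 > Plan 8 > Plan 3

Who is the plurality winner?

First-place vote totals:
  Plan 8: 7
  Plan 3: 22
  Plan 2: 18
Plan 3 has the most first-place votes.

Plan 3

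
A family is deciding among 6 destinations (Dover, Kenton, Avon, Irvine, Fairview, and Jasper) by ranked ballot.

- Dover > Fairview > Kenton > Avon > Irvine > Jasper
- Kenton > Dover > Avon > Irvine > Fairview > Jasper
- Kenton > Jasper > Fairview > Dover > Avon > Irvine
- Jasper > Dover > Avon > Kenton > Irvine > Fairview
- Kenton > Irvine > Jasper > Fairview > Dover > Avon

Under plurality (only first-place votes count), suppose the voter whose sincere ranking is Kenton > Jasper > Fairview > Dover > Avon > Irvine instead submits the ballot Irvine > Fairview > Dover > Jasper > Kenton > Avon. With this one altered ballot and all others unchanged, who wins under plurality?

First-place totals with the altered ballot: Dover 1, Kenton 2, Avon 0, Irvine 1, Fairview 0, Jasper 1.
The winner is unchanged: still Kenton.

Kenton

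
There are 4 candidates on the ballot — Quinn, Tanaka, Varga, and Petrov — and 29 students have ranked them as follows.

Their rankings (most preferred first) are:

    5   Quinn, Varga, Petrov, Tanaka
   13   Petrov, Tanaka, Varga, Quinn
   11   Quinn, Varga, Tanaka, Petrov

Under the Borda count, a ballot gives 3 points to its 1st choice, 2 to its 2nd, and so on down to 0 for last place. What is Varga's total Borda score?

Borda scores:
  Quinn: 5·3 + 13·0 + 11·3 = 48
  Tanaka: 5·0 + 13·2 + 11·1 = 37
  Varga: 5·2 + 13·1 + 11·2 = 45
  Petrov: 5·1 + 13·3 + 11·0 = 44

45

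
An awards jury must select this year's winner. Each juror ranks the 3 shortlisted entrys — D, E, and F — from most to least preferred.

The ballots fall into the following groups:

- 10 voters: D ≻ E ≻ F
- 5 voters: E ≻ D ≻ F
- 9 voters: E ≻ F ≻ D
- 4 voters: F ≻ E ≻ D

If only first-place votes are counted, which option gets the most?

First-place vote totals:
  D: 10
  E: 14
  F: 4
E has the most first-place votes.

E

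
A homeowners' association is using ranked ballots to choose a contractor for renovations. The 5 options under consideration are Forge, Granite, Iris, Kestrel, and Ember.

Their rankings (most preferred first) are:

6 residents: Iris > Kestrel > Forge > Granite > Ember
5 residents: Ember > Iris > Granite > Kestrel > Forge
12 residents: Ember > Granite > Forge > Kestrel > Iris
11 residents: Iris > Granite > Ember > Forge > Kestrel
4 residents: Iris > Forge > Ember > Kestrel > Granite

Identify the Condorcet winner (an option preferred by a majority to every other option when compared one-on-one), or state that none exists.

Iris

Head-to-head results (38 voters total):
Forge vs Granite: Granite wins 28–10.
Forge vs Iris: Iris wins 26–12.
Forge vs Kestrel: Forge wins 27–11.
Forge vs Ember: Ember wins 28–10.
Granite vs Iris: Iris wins 26–12.
Granite vs Kestrel: Granite wins 28–10.
Granite vs Ember: Ember wins 21–17.
Iris vs Kestrel: Iris wins 26–12.
Iris vs Ember: Iris wins 21–17.
Kestrel vs Ember: Ember wins 32–6.
Iris beats each rival — Forge (26–12), Granite (26–12), Kestrel (26–12), Ember (21–17) — so Iris is the Condorcet winner.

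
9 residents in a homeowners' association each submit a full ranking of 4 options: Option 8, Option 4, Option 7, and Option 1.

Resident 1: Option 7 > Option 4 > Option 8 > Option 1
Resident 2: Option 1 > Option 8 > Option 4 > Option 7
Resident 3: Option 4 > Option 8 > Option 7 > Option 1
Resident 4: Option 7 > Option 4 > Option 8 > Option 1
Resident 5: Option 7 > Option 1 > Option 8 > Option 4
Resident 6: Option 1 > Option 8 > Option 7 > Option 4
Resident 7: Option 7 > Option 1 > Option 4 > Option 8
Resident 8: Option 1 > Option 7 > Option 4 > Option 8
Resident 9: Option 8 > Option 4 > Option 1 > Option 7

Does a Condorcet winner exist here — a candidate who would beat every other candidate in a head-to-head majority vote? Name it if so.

Head-to-head results (9 voters total):
Option 8 vs Option 4: Option 4 wins 5–4.
Option 8 vs Option 7: Option 7 wins 5–4.
Option 8 vs Option 1: Option 1 wins 5–4.
Option 4 vs Option 7: Option 7 wins 6–3.
Option 4 vs Option 1: Option 1 wins 5–4.
Option 7 vs Option 1: Option 7 wins 5–4.
Option 7 beats each rival — Option 8 (5–4), Option 4 (6–3), Option 1 (5–4) — so Option 7 is the Condorcet winner.

Option 7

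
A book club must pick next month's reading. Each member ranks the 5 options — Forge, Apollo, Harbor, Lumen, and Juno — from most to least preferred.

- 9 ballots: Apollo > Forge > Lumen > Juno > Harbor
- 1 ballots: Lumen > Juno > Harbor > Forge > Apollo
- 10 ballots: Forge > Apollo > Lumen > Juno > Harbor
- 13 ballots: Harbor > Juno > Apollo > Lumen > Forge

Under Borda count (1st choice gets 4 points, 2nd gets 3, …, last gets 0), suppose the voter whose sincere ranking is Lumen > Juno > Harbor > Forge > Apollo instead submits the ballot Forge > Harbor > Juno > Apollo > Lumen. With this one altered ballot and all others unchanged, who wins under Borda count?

Apollo

Borda totals with the altered ballot: Forge 71, Apollo 93, Harbor 55, Lumen 51, Juno 60.
The winner is unchanged: still Apollo.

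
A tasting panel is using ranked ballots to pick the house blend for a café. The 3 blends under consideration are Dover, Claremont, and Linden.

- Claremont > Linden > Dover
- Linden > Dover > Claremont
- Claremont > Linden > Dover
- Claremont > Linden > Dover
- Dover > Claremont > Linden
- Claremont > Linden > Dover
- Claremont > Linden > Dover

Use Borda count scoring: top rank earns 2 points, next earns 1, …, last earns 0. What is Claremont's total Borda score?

Borda scores:
  Dover: 0 + 1 + 0 + 0 + 2 + 0 + 0 = 3
  Claremont: 2 + 0 + 2 + 2 + 1 + 2 + 2 = 11
  Linden: 1 + 2 + 1 + 1 + 0 + 1 + 1 = 7

11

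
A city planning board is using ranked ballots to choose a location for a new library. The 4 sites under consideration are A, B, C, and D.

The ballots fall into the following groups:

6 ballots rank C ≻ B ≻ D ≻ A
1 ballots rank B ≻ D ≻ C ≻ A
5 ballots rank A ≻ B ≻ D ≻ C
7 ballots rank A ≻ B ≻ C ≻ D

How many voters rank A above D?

Ballots ranking A above D: 5+7 = 12.
Ballots ranking D above A: 6+1 = 7.
So 12 of 19 voters prefer A to D.

12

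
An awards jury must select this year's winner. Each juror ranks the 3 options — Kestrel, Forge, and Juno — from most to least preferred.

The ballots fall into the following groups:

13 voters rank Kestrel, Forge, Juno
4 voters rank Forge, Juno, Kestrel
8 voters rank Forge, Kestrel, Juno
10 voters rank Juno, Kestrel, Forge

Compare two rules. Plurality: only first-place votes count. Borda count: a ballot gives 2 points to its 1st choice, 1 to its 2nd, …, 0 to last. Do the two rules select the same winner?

Yes

Plurality first-place counts: Kestrel 13, Forge 12, Juno 10 → Kestrel.
Borda totals: Kestrel 44, Forge 37, Juno 24 → Kestrel.
The two rules agree on Kestrel.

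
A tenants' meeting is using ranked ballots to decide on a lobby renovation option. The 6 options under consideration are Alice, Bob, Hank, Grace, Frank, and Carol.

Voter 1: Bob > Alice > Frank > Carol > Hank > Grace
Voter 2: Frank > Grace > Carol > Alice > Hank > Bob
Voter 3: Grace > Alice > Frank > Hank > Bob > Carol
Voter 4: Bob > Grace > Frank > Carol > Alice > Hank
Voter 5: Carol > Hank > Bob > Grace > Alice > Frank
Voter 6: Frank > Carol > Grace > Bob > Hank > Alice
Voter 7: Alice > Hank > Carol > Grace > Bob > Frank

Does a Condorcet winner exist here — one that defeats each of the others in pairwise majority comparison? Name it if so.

Head-to-head results (7 voters total):
Alice vs Bob: Bob wins 4–3.
Alice vs Hank: Alice wins 5–2.
Alice vs Grace: Grace wins 5–2.
Alice vs Frank: Alice wins 4–3.
Alice vs Carol: Carol wins 4–3.
Bob vs Hank: Hank wins 4–3.
Bob vs Grace: Grace wins 4–3.
Bob vs Frank: Bob wins 4–3.
Bob vs Carol: Carol wins 4–3.
Hank vs Grace: Grace wins 4–3.
Hank vs Frank: Frank wins 5–2.
Hank vs Carol: Carol wins 5–2.
Grace vs Frank: Grace wins 4–3.
Grace vs Carol: Carol wins 4–3.
Frank vs Carol: Frank wins 5–2.
No candidate beats all others: Alice beats Hank beats Bob beats Alice, a majority cycle.

There is no Condorcet winner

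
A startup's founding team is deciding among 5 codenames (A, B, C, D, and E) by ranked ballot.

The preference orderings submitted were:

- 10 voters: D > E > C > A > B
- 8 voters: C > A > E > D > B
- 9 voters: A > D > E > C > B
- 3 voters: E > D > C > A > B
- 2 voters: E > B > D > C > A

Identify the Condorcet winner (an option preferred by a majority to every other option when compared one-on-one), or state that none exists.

There is no Condorcet winner

Head-to-head results (32 voters total):
A vs B: A wins 30–2.
A vs C: C wins 23–9.
A vs D: A wins 17–15.
A vs E: A wins 17–15.
B vs C: C wins 30–2.
B vs D: D wins 30–2.
B vs E: E wins 32–0.
C vs D: D wins 24–8.
C vs E: E wins 24–8.
D vs E: D wins 19–13.
No candidate beats all others: A beats D beats C beats A, a majority cycle.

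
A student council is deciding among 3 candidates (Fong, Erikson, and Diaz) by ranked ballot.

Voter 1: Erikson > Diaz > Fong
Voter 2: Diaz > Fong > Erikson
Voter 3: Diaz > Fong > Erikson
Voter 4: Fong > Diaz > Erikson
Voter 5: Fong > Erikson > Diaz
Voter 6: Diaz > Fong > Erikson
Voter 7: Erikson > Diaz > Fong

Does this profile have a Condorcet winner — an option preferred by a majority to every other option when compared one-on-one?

Yes

Head-to-head results (7 voters total):
Fong vs Erikson: Fong wins 5–2.
Fong vs Diaz: Diaz wins 5–2.
Erikson vs Diaz: Diaz wins 4–3.
Diaz beats each rival — Fong (5–2), Erikson (4–3) — so Diaz is the Condorcet winner.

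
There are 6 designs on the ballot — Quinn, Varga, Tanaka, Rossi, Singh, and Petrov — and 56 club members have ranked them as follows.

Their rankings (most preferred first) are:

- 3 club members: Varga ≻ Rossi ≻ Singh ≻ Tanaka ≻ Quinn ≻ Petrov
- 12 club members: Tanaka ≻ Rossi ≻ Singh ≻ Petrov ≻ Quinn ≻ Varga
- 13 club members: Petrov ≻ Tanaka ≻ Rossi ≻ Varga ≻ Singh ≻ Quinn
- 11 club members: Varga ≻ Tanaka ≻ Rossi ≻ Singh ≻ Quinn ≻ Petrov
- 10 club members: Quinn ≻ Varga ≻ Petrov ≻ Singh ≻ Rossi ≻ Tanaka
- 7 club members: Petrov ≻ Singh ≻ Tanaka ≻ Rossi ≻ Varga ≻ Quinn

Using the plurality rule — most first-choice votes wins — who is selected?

First-place vote totals:
  Quinn: 10
  Varga: 14
  Tanaka: 12
  Rossi: 0
  Singh: 0
  Petrov: 20
Petrov has the most first-place votes.

Petrov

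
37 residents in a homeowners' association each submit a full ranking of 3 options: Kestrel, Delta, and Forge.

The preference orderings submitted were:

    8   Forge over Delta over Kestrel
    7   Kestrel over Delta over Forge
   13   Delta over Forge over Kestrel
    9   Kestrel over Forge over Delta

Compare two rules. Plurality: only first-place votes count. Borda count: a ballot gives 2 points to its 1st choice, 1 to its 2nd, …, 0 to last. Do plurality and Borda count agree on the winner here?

Plurality first-place counts: Kestrel 16, Delta 13, Forge 8 → Kestrel.
Borda totals: Kestrel 32, Delta 41, Forge 38 → Delta.
The two rules disagree: plurality picks Kestrel, Borda picks Delta.

No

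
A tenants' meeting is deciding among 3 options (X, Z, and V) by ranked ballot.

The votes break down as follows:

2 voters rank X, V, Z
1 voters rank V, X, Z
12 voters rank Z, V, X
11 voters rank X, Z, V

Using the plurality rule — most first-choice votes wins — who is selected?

First-place vote totals:
  X: 13
  Z: 12
  V: 1
X has the most first-place votes.

X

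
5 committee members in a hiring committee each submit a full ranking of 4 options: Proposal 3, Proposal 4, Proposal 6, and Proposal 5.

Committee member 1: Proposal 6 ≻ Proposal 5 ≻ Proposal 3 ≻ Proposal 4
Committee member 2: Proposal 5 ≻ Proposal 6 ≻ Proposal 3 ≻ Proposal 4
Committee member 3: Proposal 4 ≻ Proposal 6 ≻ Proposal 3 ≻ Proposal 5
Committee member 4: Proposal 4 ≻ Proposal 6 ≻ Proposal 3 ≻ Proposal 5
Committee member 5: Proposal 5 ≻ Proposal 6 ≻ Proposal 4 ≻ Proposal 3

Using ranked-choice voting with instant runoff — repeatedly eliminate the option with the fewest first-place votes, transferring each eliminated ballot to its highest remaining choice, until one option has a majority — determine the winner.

Round 1: Proposal 4 2, Proposal 5 2, Proposal 6 1, Proposal 3 0. Proposal 3 has the fewest and is eliminated.
Round 2: Proposal 4 2, Proposal 5 2, Proposal 6 1. Proposal 6 has the fewest and is eliminated.
Round 3: Proposal 5 3, Proposal 4 2. Proposal 5 has a majority.

Proposal 5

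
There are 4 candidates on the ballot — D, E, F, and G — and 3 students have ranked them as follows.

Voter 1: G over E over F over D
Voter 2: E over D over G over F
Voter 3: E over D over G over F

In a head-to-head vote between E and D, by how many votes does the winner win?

3

Ballots ranking E above D: 3.
Ballots ranking D above E: 0.
E wins 3–0, a margin of 3.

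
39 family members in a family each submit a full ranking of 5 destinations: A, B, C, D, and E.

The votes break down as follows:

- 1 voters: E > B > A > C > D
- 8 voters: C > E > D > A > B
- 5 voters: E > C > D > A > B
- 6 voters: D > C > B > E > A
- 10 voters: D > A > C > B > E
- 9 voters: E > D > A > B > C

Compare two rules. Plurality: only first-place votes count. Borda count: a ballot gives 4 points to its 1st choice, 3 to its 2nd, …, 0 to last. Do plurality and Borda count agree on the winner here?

Plurality first-place counts: A 0, B 0, C 8, D 16, E 15 → D.
Borda totals: A 63, B 34, C 86, D 117, E 90 → D.
The two rules agree on D.

Yes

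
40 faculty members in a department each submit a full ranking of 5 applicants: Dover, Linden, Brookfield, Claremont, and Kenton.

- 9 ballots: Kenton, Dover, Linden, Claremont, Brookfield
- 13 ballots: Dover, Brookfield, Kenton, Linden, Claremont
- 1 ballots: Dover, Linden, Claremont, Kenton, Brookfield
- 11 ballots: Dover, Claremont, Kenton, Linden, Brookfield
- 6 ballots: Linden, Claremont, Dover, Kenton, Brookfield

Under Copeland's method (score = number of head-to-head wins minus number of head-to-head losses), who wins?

Pairwise results:
  Dover vs Linden: Dover wins 34–6.
  Dover vs Brookfield: Dover wins 40–0.
  Dover vs Claremont: Dover wins 34–6.
  Dover vs Kenton: Dover wins 31–9.
  Linden vs Brookfield: Linden wins 27–13.
  Linden vs Claremont: Linden wins 29–11.
  Linden vs Kenton: Kenton wins 33–7.
  Brookfield vs Claremont: Claremont wins 27–13.
  Brookfield vs Kenton: Kenton wins 27–13.
  Claremont vs Kenton: Kenton wins 22–18.
Copeland scores (wins − losses):
  Dover: 4 − 0 = 4
  Linden: 2 − 2 = 0
  Brookfield: 0 − 4 = -4
  Claremont: 1 − 3 = -2
  Kenton: 3 − 1 = 2
Dover has the best Copeland score.

Dover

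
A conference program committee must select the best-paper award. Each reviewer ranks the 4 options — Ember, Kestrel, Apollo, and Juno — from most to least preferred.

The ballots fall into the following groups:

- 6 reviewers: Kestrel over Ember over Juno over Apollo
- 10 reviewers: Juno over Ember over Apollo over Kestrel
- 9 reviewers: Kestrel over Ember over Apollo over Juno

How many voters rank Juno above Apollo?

16

Ballots ranking Juno above Apollo: 6+10 = 16.
Ballots ranking Apollo above Juno: 9.
So 16 of 25 voters prefer Juno to Apollo.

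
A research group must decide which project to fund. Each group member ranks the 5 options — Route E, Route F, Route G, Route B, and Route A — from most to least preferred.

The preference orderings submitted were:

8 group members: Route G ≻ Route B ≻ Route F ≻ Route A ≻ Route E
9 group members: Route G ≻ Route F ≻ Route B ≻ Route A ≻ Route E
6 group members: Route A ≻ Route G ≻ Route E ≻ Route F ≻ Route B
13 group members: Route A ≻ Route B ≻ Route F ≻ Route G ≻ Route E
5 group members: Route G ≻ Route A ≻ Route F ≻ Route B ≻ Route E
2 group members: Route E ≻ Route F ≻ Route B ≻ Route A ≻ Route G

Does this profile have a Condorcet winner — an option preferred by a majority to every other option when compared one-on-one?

Yes

Head-to-head results (43 voters total):
Route E vs Route F: Route F wins 35–8.
Route E vs Route G: Route G wins 41–2.
Route E vs Route B: Route B wins 35–8.
Route E vs Route A: Route A wins 41–2.
Route F vs Route G: Route G wins 28–15.
Route F vs Route B: Route F wins 22–21.
Route F vs Route A: Route A wins 24–19.
Route G vs Route B: Route G wins 28–15.
Route G vs Route A: Route G wins 22–21.
Route B vs Route A: Route A wins 24–19.
Route G beats each rival — Route E (41–2), Route F (28–15), Route B (28–15), Route A (22–21) — so Route G is the Condorcet winner.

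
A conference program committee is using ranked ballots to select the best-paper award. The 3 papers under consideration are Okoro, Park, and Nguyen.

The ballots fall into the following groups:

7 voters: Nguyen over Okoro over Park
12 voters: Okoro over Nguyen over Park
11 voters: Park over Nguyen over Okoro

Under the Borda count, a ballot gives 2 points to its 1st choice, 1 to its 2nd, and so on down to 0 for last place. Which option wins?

Borda scores:
  Okoro: 7·1 + 12·2 + 11·0 = 31
  Park: 7·0 + 12·0 + 11·2 = 22
  Nguyen: 7·2 + 12·1 + 11·1 = 37
Nguyen has the highest total.

Nguyen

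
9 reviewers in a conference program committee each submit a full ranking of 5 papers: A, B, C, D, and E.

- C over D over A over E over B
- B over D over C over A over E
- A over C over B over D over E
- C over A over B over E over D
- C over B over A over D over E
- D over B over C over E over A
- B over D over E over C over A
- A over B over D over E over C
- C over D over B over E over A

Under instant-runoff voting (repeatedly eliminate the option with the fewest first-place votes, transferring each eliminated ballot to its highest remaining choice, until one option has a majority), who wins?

Round 1: C 4, A 2, B 2, D 1, E 0. E has the fewest and is eliminated.
Round 2: C 4, A 2, B 2, D 1. D has the fewest and is eliminated.
Round 3: C 4, B 3, A 2. A has the fewest and is eliminated.
Round 4: C 5, B 4. C has a majority.

C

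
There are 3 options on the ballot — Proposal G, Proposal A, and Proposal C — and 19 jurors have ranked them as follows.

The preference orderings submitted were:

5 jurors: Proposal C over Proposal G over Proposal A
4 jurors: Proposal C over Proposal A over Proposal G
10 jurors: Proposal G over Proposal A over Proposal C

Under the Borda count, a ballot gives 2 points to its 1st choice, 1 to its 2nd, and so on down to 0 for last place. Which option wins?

Borda scores:
  Proposal G: 5·1 + 4·0 + 10·2 = 25
  Proposal A: 5·0 + 4·1 + 10·1 = 14
  Proposal C: 5·2 + 4·2 + 10·0 = 18
Proposal G has the highest total.

Proposal G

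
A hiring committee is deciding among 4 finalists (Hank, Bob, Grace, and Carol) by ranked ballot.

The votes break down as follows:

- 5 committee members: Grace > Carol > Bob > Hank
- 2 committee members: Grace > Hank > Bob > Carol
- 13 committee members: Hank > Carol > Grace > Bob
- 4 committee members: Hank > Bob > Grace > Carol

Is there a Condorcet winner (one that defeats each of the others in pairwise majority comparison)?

Yes

Head-to-head results (24 voters total):
Hank vs Bob: Hank wins 19–5.
Hank vs Grace: Hank wins 17–7.
Hank vs Carol: Hank wins 19–5.
Bob vs Grace: Grace wins 20–4.
Bob vs Carol: Carol wins 18–6.
Grace vs Carol: Carol wins 13–11.
Hank beats each rival — Bob (19–5), Grace (17–7), Carol (19–5) — so Hank is the Condorcet winner.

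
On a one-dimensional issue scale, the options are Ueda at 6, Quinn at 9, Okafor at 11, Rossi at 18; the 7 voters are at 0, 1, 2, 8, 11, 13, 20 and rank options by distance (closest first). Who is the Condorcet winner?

Quinn

With single-peaked preferences on a line, the Condorcet winner is the candidate closest to the median voter.
The median voter (position 8) is closest to Quinn at 9.
Check: Quinn vs Okafor — voters closer to Quinn: 4 of 7.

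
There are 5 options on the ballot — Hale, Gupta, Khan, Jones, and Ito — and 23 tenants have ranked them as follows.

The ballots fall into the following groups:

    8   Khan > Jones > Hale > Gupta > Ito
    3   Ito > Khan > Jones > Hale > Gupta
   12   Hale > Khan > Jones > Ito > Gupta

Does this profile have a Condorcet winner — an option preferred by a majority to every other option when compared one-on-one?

Yes

Head-to-head results (23 voters total):
Hale vs Gupta: Hale wins 23–0.
Hale vs Khan: Hale wins 12–11.
Hale vs Jones: Hale wins 12–11.
Hale vs Ito: Hale wins 20–3.
Gupta vs Khan: Khan wins 23–0.
Gupta vs Jones: Jones wins 23–0.
Gupta vs Ito: Ito wins 15–8.
Khan vs Jones: Khan wins 23–0.
Khan vs Ito: Khan wins 20–3.
Jones vs Ito: Jones wins 20–3.
Hale beats each rival — Gupta (23–0), Khan (12–11), Jones (12–11), Ito (20–3) — so Hale is the Condorcet winner.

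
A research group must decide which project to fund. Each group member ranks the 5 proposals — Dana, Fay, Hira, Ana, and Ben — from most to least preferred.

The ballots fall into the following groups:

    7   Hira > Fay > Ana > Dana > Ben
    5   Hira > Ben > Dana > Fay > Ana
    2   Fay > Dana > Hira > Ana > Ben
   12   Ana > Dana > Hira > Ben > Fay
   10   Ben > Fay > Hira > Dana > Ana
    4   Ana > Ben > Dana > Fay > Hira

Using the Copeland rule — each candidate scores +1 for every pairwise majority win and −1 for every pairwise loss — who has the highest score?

Pairwise results:
  Dana vs Fay: Dana wins 21–19.
  Dana vs Hira: Hira wins 22–18.
  Dana vs Ana: Ana wins 23–17.
  Dana vs Ben: Dana wins 21–19.
  Fay vs Hira: Hira wins 24–16.
  Fay vs Ana: Fay wins 24–16.
  Fay vs Ben: Ben wins 31–9.
  Hira vs Ana: Hira wins 24–16.
  Hira vs Ben: Hira wins 26–14.
  Ana vs Ben: Ana wins 25–15.
Copeland scores (wins − losses):
  Dana: 2 − 2 = 0
  Fay: 1 − 3 = -2
  Hira: 4 − 0 = 4
  Ana: 2 − 2 = 0
  Ben: 1 − 3 = -2
Hira has the best Copeland score.

Hira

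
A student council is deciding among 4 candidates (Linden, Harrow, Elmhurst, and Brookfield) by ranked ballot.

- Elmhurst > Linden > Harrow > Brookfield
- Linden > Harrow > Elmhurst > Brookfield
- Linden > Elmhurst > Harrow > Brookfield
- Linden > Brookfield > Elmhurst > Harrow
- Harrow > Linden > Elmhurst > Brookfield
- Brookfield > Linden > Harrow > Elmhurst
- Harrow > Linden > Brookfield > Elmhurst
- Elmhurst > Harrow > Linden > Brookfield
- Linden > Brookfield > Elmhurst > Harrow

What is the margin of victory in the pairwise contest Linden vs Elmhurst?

5

Ballots ranking Linden above Elmhurst: 7.
Ballots ranking Elmhurst above Linden: 2.
Linden wins 7–2, a margin of 5.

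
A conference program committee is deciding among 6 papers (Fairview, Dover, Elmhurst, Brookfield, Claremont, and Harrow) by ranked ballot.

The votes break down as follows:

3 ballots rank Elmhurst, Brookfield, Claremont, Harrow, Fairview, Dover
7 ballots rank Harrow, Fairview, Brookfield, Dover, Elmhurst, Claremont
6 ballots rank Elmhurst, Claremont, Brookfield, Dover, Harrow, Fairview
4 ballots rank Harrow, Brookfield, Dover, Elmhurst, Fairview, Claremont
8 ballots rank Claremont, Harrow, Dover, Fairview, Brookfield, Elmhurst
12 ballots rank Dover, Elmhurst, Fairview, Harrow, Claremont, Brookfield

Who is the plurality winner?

First-place vote totals:
  Fairview: 0
  Dover: 12
  Elmhurst: 9
  Brookfield: 0
  Claremont: 8
  Harrow: 11
Dover has the most first-place votes.

Dover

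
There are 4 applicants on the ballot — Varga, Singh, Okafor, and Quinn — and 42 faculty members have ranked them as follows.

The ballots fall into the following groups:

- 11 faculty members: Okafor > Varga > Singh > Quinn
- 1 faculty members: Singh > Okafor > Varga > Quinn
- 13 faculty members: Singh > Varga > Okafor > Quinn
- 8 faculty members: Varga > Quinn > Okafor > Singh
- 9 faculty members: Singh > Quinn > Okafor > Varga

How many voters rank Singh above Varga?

23

Ballots ranking Singh above Varga: 1+13+9 = 23.
Ballots ranking Varga above Singh: 11+8 = 19.
So 23 of 42 voters prefer Singh to Varga.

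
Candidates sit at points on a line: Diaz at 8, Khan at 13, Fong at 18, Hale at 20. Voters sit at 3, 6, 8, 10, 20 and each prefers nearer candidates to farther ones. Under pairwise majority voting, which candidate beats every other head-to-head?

Diaz

With single-peaked preferences on a line, the Condorcet winner is the candidate closest to the median voter.
The median voter (position 8) is closest to Diaz at 8.
Check: Diaz vs Hale — voters closer to Diaz: 4 of 5.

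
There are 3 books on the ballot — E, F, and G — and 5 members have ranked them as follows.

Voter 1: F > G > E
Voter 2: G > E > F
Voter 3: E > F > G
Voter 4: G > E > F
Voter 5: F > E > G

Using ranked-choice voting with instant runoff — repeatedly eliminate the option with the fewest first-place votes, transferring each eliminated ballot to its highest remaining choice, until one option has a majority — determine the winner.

Round 1: F 2, G 2, E 1. E has the fewest and is eliminated.
Round 2: F 3, G 2. F has a majority.

F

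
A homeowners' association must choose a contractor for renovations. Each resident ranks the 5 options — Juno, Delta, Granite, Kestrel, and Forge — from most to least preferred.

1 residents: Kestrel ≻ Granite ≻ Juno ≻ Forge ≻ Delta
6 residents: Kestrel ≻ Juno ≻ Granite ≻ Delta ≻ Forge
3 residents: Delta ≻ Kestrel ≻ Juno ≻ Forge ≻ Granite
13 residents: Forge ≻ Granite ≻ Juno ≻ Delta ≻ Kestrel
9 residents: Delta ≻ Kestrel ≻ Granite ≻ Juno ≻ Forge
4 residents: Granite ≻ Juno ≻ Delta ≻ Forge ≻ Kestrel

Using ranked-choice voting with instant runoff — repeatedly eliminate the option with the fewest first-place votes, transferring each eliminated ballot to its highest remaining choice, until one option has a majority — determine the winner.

Round 1: Forge 13, Delta 12, Kestrel 7, Granite 4, Juno 0. Juno has the fewest and is eliminated.
Round 2: Forge 13, Delta 12, Kestrel 7, Granite 4. Granite has the fewest and is eliminated.
Round 3: Delta 16, Forge 13, Kestrel 7. Kestrel has the fewest and is eliminated.
Round 4: Delta 22, Forge 14. Delta has a majority.

Delta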